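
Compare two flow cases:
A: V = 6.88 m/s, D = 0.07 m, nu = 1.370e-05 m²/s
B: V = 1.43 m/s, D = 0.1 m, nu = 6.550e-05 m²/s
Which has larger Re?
Re(A) = 35153, Re(B) = 2183. Answer: A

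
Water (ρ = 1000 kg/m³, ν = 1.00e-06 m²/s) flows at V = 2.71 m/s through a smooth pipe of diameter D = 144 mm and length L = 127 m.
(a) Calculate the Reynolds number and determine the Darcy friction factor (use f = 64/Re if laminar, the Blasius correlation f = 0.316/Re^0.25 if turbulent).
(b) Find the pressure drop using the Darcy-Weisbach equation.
(a) Re = V·D/ν = 2.71·0.144/1.00e-06 = 390240 → turbulent (Re > 4000); f = 0.316/Re^0.25 = 0.316/390240^0.25 = 0.012643 (Blasius is strictly valid for Re ≲ 1e5; used here as the smooth-pipe estimate the problem specifies)
(b) Darcy-Weisbach: ΔP = f·(L/D)·½ρV²/1000 = 0.012643·(127/0.144)·½·1000·2.71²/1000 = 40.94 kPa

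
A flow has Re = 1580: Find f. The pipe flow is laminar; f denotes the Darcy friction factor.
Formula: f = \frac{64}{Re}
f = 64/1580 = 0.04051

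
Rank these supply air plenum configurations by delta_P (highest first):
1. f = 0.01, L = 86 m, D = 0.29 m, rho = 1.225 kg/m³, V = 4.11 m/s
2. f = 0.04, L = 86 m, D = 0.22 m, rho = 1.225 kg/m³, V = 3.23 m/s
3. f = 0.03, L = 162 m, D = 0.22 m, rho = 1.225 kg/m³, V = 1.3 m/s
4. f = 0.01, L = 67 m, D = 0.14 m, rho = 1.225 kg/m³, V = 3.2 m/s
Case 1: delta_P = 0.03068 kPa
Case 2: delta_P = 0.09992 kPa
Case 3: delta_P = 0.02287 kPa
Case 4: delta_P = 0.03002 kPa
Ranking (highest first): 2, 1, 4, 3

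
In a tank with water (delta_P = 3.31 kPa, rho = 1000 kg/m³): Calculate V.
Formula: V = \sqrt{\frac{2 \Delta P}{\rho}}
V = √(2·(3.31·1000)/1000) = 2.573 m/s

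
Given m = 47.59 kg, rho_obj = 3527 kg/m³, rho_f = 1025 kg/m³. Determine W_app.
Formula: W_{app} = mg\left(1 - \frac{\rho_f}{\rho_{obj}}\right)
W_app = 47.59·9.81·(1 − 1025/3527) = 331.2 N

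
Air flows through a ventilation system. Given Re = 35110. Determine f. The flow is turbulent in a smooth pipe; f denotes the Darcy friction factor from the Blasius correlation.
Formula: f = \frac{0.316}{Re^{0.25}}
f = 0.316/35110^0.25 = 0.02308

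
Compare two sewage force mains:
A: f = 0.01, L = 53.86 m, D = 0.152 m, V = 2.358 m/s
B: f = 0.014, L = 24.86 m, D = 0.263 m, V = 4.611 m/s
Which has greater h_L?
h_L(A) = 1.004 m, h_L(B) = 1.434 m. Answer: B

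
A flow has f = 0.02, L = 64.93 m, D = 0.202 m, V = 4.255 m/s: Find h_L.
Formula: h_L = f \frac{L}{D} \frac{V^2}{2g}
h_L = 0.02·(64.93/0.202)·4.255²/(2·9.81) = 5.932 m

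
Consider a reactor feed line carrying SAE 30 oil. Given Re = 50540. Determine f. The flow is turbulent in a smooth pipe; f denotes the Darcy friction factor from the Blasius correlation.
Formula: f = \frac{0.316}{Re^{0.25}}
f = 0.316/50540^0.25 = 0.02108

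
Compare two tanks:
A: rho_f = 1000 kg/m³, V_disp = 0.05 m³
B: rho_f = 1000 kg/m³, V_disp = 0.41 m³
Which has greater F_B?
F_B(A) = 490.5 N, F_B(B) = 4022 N. Answer: B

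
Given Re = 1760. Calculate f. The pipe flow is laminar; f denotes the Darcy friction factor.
Formula: f = \frac{64}{Re}
f = 64/1760 = 0.03636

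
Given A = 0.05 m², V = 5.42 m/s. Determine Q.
Formula: Q = A V
Q = 0.05·5.42·1000 = 271 L/s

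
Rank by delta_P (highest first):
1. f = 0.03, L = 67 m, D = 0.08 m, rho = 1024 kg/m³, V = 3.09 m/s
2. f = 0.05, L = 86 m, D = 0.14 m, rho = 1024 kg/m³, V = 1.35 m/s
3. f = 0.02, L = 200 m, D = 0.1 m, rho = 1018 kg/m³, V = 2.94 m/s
Case 1: delta_P = 122.8 kPa
Case 2: delta_P = 28.66 kPa
Case 3: delta_P = 176 kPa
Ranking (highest first): 3, 1, 2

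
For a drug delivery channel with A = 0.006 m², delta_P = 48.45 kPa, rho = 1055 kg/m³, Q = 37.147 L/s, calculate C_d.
Formula: Q = C_d A \sqrt{\frac{2 \Delta P}{\rho}}
Substituting knowns: 37.147 = C_d·0.006·√(2·(48.45·1000)/1055)·1000
Solving for C_d: C_d = (37.147/1000)/(0.006·√(2·(48.45·1000)/1055)) = 0.646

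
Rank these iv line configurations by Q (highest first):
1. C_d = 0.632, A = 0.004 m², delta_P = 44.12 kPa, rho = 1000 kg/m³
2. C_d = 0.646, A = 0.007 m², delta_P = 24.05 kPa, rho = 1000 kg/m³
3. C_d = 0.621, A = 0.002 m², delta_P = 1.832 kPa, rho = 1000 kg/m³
Case 1: Q = 23.75 L/s
Case 2: Q = 31.36 L/s
Case 3: Q = 2.377 L/s
Ranking (highest first): 2, 1, 3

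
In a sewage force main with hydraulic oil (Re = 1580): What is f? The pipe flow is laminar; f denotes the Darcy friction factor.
Formula: f = \frac{64}{Re}
f = 64/1580 = 0.04051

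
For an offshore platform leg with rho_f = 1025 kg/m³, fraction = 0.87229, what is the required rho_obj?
Formula: f_{sub} = \frac{\rho_{obj}}{\rho_f}
Substituting knowns: 0.87229 = rho_obj/1025
Solving for rho_obj: rho_obj = 0.87229·1025 = 894.1 kg/m³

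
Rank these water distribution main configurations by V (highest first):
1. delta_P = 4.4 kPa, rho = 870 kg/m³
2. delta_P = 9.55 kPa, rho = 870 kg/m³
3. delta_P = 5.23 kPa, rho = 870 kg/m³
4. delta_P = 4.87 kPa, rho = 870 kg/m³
Case 1: V = 3.18 m/s
Case 2: V = 4.686 m/s
Case 3: V = 3.467 m/s
Case 4: V = 3.346 m/s
Ranking (highest first): 2, 3, 4, 1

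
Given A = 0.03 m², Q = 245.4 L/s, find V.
Formula: Q = A V
Substituting knowns: 245.4 = 0.03·V·1000
Solving for V: V = (245.4/1000)/0.03 = 8.18 m/s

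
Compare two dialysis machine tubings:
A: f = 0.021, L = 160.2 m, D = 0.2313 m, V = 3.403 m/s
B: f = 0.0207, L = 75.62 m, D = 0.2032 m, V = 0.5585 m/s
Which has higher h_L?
h_L(A) = 8.585 m, h_L(B) = 0.1225 m. Answer: A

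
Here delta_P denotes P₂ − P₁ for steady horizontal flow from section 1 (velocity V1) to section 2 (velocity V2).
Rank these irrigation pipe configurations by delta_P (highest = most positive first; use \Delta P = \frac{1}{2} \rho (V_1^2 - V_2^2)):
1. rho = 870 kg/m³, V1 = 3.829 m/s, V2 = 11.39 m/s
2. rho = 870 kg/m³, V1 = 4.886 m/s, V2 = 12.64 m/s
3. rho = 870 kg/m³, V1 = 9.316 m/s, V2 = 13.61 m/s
Case 1: delta_P = -50.06 kPa
Case 2: delta_P = -59.12 kPa
Case 3: delta_P = -42.82 kPa
Ranking (highest first): 3, 1, 2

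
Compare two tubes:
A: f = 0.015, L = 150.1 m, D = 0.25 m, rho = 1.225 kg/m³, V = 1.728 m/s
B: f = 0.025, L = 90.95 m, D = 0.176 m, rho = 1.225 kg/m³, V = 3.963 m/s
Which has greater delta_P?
delta_P(A) = 0.01647 kPa, delta_P(B) = 0.1243 kPa. Answer: B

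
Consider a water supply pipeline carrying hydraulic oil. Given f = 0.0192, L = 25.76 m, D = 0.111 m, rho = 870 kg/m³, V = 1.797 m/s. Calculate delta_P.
Formula: \Delta P = f \frac{L}{D} \frac{\rho V^2}{2}
delta_P = 0.0192·(25.76/0.111)·0.5·870·1.797²/1000 = 6.259 kPa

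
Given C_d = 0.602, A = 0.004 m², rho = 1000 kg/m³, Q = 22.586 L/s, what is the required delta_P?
Formula: Q = C_d A \sqrt{\frac{2 \Delta P}{\rho}}
Substituting knowns: 22.586 = 0.602·0.004·√(2·(delta_P·1000)/1000)·1000
Solving for delta_P: delta_P = ((22.586/1000)/(0.602·0.004))²·1000/2/1000 = 43.99 kPa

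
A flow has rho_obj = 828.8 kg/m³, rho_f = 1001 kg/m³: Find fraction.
Formula: f_{sub} = \frac{\rho_{obj}}{\rho_f}
fraction = 828.8/1001 = 0.828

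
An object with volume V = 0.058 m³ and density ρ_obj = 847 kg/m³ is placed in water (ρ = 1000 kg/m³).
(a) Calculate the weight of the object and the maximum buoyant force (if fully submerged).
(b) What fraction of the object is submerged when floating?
(a) W=rho_obj*g*V=847*9.81*0.058=481.9 N; F_B(max)=rho*g*V=1000*9.81*0.058=569.0 N
(b) Floating fraction=rho_obj/rho=847/1000=0.847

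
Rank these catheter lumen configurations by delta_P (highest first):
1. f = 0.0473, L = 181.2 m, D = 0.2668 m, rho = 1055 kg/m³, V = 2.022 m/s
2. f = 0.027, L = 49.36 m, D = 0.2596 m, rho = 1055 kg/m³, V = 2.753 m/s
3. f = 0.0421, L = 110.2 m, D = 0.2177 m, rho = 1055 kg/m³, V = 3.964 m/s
Case 1: delta_P = 69.28 kPa
Case 2: delta_P = 20.52 kPa
Case 3: delta_P = 176.6 kPa
Ranking (highest first): 3, 1, 2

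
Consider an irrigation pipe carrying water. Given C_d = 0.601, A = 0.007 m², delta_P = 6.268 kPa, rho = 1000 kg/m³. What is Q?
Formula: Q = C_d A \sqrt{\frac{2 \Delta P}{\rho}}
Q = 0.601·0.007·√(2·(6.268·1000)/1000)·1000 = 14.9 L/s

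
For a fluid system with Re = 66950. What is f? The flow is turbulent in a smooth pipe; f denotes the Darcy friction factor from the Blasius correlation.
Formula: f = \frac{0.316}{Re^{0.25}}
f = 0.316/66950^0.25 = 0.01964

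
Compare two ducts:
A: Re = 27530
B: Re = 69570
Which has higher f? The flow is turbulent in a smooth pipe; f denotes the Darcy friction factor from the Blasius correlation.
f(A) = 0.02453, f(B) = 0.01946. Answer: A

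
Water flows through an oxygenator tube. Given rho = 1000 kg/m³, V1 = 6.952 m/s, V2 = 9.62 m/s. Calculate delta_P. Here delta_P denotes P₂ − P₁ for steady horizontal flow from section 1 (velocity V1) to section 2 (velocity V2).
Formula: \Delta P = \frac{1}{2} \rho (V_1^2 - V_2^2)
delta_P = 0.5·1000·(6.952² − 9.62²)/1000 = -22.11 kPa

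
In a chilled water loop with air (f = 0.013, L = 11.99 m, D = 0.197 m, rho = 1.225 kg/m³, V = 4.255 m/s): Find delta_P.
Formula: \Delta P = f \frac{L}{D} \frac{\rho V^2}{2}
delta_P = 0.013·(11.99/0.197)·0.5·1.225·4.255²/1000 = 0.008774 kPa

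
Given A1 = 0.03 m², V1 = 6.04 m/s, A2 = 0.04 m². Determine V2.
Formula: V_2 = \frac{A_1 V_1}{A_2}
V2 = 0.03·6.04/0.04 = 4.53 m/s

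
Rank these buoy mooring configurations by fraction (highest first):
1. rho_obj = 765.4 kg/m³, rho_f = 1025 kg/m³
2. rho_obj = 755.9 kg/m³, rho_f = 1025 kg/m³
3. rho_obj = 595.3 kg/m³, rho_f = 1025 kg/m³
Case 1: fraction = 0.7467
Case 2: fraction = 0.7375
Case 3: fraction = 0.5808
Ranking (highest first): 1, 2, 3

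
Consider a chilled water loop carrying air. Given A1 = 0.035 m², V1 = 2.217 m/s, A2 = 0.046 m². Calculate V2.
Formula: V_2 = \frac{A_1 V_1}{A_2}
V2 = 0.035·2.217/0.046 = 1.687 m/s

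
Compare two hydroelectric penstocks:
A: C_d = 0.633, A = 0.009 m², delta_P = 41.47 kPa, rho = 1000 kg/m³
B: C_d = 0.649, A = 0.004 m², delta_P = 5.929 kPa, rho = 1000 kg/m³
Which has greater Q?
Q(A) = 51.88 L/s, Q(B) = 8.939 L/s. Answer: A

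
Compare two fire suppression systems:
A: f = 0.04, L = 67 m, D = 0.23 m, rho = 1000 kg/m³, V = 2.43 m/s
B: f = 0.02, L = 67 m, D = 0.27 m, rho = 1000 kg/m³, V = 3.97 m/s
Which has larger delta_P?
delta_P(A) = 34.4 kPa, delta_P(B) = 39.11 kPa. Answer: B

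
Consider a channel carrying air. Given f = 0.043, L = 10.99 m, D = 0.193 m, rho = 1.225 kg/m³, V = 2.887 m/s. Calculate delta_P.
Formula: \Delta P = f \frac{L}{D} \frac{\rho V^2}{2}
delta_P = 0.043·(10.99/0.193)·0.5·1.225·2.887²/1000 = 0.0125 kPa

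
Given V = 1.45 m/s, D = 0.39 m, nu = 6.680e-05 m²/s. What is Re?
Formula: Re = \frac{V D}{\nu}
Re = 1.45·0.39/6.680e-05 = 8466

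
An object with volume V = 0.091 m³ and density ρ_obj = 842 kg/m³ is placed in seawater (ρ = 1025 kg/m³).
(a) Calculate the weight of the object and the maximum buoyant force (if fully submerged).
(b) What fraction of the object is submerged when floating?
(a) W=rho_obj*g*V=842*9.81*0.091=751.7 N; F_B(max)=rho*g*V=1025*9.81*0.091=915.0 N
(b) Floating fraction=rho_obj/rho=842/1025=0.821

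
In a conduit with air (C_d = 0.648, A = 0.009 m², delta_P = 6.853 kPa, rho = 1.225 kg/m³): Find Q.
Formula: Q = C_d A \sqrt{\frac{2 \Delta P}{\rho}}
Q = 0.648·0.009·√(2·(6.853·1000)/1.225)·1000 = 616.9 L/s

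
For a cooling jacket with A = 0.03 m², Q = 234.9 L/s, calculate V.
Formula: Q = A V
Substituting knowns: 234.9 = 0.03·V·1000
Solving for V: V = (234.9/1000)/0.03 = 7.83 m/s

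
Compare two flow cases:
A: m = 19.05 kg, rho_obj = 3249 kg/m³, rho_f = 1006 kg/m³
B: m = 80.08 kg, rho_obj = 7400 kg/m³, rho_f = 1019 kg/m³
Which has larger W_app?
W_app(A) = 129 N, W_app(B) = 677.4 N. Answer: B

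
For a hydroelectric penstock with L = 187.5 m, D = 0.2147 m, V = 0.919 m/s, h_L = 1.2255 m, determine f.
Formula: h_L = f \frac{L}{D} \frac{V^2}{2g}
Substituting knowns: 1.2255 = f·(187.5/0.2147)·0.919²/(2·9.81)
Solving for f: f = 1.2255·2·9.81/((187.5/0.2147)·0.919²) = 0.0326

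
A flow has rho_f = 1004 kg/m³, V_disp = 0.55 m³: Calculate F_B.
Formula: F_B = \rho_f g V_{disp}
F_B = 1004·9.81·0.55 = 5417 N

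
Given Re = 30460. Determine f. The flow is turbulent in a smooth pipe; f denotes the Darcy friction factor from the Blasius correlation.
Formula: f = \frac{0.316}{Re^{0.25}}
f = 0.316/30460^0.25 = 0.02392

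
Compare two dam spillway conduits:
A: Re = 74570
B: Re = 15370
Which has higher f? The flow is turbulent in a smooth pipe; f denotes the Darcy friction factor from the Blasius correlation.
f(A) = 0.01912, f(B) = 0.02838. Answer: B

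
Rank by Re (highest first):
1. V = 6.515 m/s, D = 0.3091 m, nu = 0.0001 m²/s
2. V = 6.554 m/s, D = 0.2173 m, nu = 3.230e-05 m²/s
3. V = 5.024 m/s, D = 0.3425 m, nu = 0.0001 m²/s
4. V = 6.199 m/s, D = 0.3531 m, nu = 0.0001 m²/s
Case 1: Re = 20138
Case 2: Re = 44092
Case 3: Re = 17207
Case 4: Re = 21889
Ranking (highest first): 2, 4, 1, 3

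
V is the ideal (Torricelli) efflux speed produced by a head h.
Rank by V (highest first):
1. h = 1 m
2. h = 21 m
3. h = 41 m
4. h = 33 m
Case 1: V = 4.429 m/s
Case 2: V = 20.3 m/s
Case 3: V = 28.36 m/s
Case 4: V = 25.45 m/s
Ranking (highest first): 3, 4, 2, 1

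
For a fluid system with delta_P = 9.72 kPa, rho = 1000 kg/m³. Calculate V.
Formula: V = \sqrt{\frac{2 \Delta P}{\rho}}
V = √(2·(9.72·1000)/1000) = 4.409 m/s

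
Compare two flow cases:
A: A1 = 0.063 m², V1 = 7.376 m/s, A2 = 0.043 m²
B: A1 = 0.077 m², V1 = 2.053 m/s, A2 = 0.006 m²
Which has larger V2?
V2(A) = 10.81 m/s, V2(B) = 26.35 m/s. Answer: B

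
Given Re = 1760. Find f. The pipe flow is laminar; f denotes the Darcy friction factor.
Formula: f = \frac{64}{Re}
f = 64/1760 = 0.03636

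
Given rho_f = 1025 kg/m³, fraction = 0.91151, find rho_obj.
Formula: f_{sub} = \frac{\rho_{obj}}{\rho_f}
Substituting knowns: 0.91151 = rho_obj/1025
Solving for rho_obj: rho_obj = 0.91151·1025 = 934.3 kg/m³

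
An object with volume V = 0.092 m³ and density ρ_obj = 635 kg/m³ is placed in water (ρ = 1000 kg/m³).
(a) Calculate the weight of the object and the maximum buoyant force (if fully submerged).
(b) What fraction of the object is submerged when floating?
(a) W=rho_obj*g*V=635*9.81*0.092=573.1 N; F_B(max)=rho*g*V=1000*9.81*0.092=902.5 N
(b) Floating fraction=rho_obj/rho=635/1000=0.635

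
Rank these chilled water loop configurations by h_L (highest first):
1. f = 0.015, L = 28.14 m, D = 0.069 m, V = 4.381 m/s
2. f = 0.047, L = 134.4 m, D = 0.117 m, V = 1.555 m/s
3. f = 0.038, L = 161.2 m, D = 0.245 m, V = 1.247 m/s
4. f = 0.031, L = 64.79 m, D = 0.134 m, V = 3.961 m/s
Case 1: h_L = 5.984 m
Case 2: h_L = 6.654 m
Case 3: h_L = 1.982 m
Case 4: h_L = 11.99 m
Ranking (highest first): 4, 2, 1, 3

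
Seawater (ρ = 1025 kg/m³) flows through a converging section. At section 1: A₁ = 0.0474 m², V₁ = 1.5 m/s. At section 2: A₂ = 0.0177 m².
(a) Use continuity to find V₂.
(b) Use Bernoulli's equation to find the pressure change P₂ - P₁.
(a) Continuity: A₁V₁=A₂V₂ -> V₂=A₁V₁/A₂=0.0474*1.5/0.0177=4.02 m/s
(b) Bernoulli: P₂-P₁=0.5*rho*(V₁^2-V₂^2)/1000=0.5*1025*(1.5^2-4.02^2)/1000=-7.129 kPa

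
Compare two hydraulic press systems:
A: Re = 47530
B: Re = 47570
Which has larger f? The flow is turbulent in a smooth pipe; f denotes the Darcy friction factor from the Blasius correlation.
f(A) = 0.0214, f(B) = 0.0214. Answer: A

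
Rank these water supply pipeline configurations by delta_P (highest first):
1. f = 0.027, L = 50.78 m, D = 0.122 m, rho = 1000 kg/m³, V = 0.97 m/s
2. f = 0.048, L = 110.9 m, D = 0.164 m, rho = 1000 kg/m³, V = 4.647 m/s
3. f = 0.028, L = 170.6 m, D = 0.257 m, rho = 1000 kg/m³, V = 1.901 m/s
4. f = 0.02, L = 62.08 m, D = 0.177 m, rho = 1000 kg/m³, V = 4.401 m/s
Case 1: delta_P = 5.287 kPa
Case 2: delta_P = 350.5 kPa
Case 3: delta_P = 33.58 kPa
Case 4: delta_P = 67.93 kPa
Ranking (highest first): 2, 4, 3, 1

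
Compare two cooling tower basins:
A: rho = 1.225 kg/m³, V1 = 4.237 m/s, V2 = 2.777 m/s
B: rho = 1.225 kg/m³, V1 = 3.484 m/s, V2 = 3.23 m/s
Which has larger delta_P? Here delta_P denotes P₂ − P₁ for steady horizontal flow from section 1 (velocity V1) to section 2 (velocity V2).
delta_P(A) = 0.006272 kPa, delta_P(B) = 0.001045 kPa. Answer: A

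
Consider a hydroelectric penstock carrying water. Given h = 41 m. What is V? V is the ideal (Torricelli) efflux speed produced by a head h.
Formula: V = \sqrt{2 g h}
V = √(2·9.81·41) = 28.36 m/s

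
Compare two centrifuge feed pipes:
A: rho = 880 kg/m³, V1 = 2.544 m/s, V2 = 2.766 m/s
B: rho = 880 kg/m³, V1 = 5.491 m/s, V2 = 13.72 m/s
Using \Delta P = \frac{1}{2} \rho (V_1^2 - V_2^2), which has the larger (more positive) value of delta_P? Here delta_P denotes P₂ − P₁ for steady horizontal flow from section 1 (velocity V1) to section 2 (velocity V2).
delta_P(A) = -0.5187 kPa, delta_P(B) = -69.56 kPa. Answer: A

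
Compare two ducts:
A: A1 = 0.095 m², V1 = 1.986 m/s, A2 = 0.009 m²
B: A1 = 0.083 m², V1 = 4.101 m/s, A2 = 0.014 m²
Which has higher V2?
V2(A) = 20.96 m/s, V2(B) = 24.31 m/s. Answer: B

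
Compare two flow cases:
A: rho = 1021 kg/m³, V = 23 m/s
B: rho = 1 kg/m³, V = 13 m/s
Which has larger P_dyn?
P_dyn(A) = 270.1 kPa, P_dyn(B) = 0.0845 kPa. Answer: A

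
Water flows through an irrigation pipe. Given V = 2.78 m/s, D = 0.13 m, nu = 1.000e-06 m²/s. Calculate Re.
Formula: Re = \frac{V D}{\nu}
Re = 2.78·0.13/1.000e-06 = 361400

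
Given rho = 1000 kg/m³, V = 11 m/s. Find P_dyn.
Formula: P_{dyn} = \frac{1}{2} \rho V^2
P_dyn = 0.5·1000·11²/1000 = 60.5 kPa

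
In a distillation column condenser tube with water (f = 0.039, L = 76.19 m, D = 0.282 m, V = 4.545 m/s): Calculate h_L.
Formula: h_L = f \frac{L}{D} \frac{V^2}{2g}
h_L = 0.039·(76.19/0.282)·4.545²/(2·9.81) = 11.09 m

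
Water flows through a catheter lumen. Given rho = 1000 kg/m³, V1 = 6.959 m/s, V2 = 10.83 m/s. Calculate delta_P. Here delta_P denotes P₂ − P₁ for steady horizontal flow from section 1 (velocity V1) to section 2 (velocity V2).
Formula: \Delta P = \frac{1}{2} \rho (V_1^2 - V_2^2)
delta_P = 0.5·1000·(6.959² − 10.83²)/1000 = -34.43 kPa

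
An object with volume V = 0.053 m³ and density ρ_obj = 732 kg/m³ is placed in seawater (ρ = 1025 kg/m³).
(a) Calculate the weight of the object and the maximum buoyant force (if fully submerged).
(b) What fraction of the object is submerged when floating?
(a) W=rho_obj*g*V=732*9.81*0.053=380.6 N; F_B(max)=rho*g*V=1025*9.81*0.053=532.9 N
(b) Floating fraction=rho_obj/rho=732/1025=0.714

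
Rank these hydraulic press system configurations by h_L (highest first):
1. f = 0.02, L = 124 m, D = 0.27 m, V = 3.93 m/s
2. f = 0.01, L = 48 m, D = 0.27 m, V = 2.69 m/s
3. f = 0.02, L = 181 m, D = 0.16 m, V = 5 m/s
Case 1: h_L = 7.231 m
Case 2: h_L = 0.6557 m
Case 3: h_L = 28.83 m
Ranking (highest first): 3, 1, 2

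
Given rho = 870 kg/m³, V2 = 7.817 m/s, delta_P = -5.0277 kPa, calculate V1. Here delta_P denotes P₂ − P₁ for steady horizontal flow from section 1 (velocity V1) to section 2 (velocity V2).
Formula: \Delta P = \frac{1}{2} \rho (V_1^2 - V_2^2)
Substituting knowns: -5.0277 = 0.5·870·(V1² − 7.817²)/1000
Solving for V1: V1 = √(7.817² + 2·(-5.0277·1000)/870) = 7.039 m/s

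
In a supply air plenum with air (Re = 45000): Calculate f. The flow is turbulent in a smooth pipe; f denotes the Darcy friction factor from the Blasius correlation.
Formula: f = \frac{0.316}{Re^{0.25}}
f = 0.316/45000^0.25 = 0.0217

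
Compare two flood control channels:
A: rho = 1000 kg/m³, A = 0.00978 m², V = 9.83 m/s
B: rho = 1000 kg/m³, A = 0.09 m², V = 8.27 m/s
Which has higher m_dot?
m_dot(A) = 96.14 kg/s, m_dot(B) = 744.3 kg/s. Answer: B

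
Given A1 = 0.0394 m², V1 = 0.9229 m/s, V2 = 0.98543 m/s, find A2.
Formula: V_2 = \frac{A_1 V_1}{A_2}
Substituting knowns: 0.98543 = 0.0394·0.9229/A2
Solving for A2: A2 = 0.0394·0.9229/0.98543 = 0.0369 m²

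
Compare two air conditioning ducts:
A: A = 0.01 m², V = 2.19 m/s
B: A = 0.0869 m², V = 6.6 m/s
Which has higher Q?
Q(A) = 21.9 L/s, Q(B) = 573.5 L/s. Answer: B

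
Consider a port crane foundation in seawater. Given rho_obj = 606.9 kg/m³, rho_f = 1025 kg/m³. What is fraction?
Formula: f_{sub} = \frac{\rho_{obj}}{\rho_f}
fraction = 606.9/1025 = 0.5921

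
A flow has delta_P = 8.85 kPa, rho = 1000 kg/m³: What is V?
Formula: V = \sqrt{\frac{2 \Delta P}{\rho}}
V = √(2·(8.85·1000)/1000) = 4.207 m/s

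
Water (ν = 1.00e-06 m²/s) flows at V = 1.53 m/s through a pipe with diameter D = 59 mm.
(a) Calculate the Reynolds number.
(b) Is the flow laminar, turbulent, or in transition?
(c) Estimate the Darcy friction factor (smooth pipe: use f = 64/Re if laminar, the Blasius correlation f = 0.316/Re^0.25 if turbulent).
(a) Re = V·D/ν = 1.53·0.059/1.00e-06 = 90270
(b) Flow regime: turbulent (Re > 4000)
(c) Friction factor: f = 0.316/Re^0.25 = 0.316/90270^0.25 = 0.01823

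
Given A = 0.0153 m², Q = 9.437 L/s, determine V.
Formula: Q = A V
Substituting knowns: 9.437 = 0.0153·V·1000
Solving for V: V = (9.437/1000)/0.0153 = 0.6168 m/s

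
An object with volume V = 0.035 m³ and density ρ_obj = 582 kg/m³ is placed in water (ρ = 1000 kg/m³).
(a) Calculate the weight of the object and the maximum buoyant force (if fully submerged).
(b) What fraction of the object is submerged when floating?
(a) W=rho_obj*g*V=582*9.81*0.035=199.8 N; F_B(max)=rho*g*V=1000*9.81*0.035=343.4 N
(b) Floating fraction=rho_obj/rho=582/1000=0.582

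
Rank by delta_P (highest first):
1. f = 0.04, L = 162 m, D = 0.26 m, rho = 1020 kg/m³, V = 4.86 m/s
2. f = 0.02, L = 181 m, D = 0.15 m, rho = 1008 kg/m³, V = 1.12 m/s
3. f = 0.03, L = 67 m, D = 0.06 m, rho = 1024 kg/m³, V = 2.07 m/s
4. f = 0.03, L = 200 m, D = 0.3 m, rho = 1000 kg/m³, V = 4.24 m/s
Case 1: delta_P = 300.2 kPa
Case 2: delta_P = 15.26 kPa
Case 3: delta_P = 73.49 kPa
Case 4: delta_P = 179.8 kPa
Ranking (highest first): 1, 4, 3, 2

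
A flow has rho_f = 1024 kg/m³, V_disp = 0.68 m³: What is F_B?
Formula: F_B = \rho_f g V_{disp}
F_B = 1024·9.81·0.68 = 6831 N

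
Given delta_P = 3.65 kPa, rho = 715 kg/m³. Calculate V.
Formula: V = \sqrt{\frac{2 \Delta P}{\rho}}
V = √(2·(3.65·1000)/715) = 3.195 m/s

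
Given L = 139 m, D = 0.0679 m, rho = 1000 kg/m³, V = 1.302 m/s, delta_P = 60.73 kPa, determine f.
Formula: \Delta P = f \frac{L}{D} \frac{\rho V^2}{2}
Substituting knowns: 60.73 = f·(139/0.0679)·0.5·1000·1.302²/1000
Solving for f: f = (60.73·1000)/((139/0.0679)·0.5·1000·1.302²) = 0.035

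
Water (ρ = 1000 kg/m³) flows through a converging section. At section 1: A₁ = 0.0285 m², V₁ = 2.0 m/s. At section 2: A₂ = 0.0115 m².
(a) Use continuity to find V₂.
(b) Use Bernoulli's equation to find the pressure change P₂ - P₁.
(a) Continuity: A₁V₁=A₂V₂ -> V₂=A₁V₁/A₂=0.0285*2.0/0.0115=4.96 m/s
(b) Bernoulli: P₂-P₁=0.5*rho*(V₁^2-V₂^2)/1000=0.5*1000*(2.0^2-4.96^2)/1000=-10.3 kPa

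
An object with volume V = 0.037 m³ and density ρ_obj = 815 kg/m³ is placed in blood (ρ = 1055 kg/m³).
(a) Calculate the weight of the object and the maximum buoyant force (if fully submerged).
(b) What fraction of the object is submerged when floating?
(a) W=rho_obj*g*V=815*9.81*0.037=295.8 N; F_B(max)=rho*g*V=1055*9.81*0.037=382.9 N
(b) Floating fraction=rho_obj/rho=815/1055=0.773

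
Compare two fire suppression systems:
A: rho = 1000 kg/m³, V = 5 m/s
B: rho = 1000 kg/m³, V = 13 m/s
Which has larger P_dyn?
P_dyn(A) = 12.5 kPa, P_dyn(B) = 84.5 kPa. Answer: B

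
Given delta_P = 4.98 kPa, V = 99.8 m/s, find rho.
Formula: V = \sqrt{\frac{2 \Delta P}{\rho}}
Substituting knowns: 99.8 = √(2·(4.98·1000)/rho)
Solving for rho: rho = 2·(4.98·1000)/99.8² = 1 kg/m³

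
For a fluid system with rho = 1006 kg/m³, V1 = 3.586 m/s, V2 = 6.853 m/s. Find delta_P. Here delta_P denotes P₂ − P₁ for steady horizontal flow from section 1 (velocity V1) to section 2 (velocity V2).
Formula: \Delta P = \frac{1}{2} \rho (V_1^2 - V_2^2)
delta_P = 0.5·1006·(3.586² − 6.853²)/1000 = -17.15 kPa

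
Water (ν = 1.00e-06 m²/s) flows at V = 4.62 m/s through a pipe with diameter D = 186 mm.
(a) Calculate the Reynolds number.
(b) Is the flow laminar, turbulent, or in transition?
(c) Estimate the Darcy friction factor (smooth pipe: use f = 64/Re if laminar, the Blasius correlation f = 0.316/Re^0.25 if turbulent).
(a) Re = V·D/ν = 4.62·0.186/1.00e-06 = 859320
(b) Flow regime: turbulent (Re > 4000)
(c) Friction factor: f = 0.316/Re^0.25 = 0.316/859320^0.25 = 0.01038 (Blasius is strictly valid for Re ≲ 1e5; used here as the smooth-pipe estimate the problem specifies)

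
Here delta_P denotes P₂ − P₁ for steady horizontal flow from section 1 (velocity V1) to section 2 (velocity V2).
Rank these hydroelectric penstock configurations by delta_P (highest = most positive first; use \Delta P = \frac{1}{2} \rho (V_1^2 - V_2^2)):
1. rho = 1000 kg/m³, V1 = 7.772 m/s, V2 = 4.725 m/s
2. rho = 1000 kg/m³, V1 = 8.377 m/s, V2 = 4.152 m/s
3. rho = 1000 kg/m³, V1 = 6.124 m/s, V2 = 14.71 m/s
Case 1: delta_P = 19.04 kPa
Case 2: delta_P = 26.47 kPa
Case 3: delta_P = -89.44 kPa
Ranking (highest first): 2, 1, 3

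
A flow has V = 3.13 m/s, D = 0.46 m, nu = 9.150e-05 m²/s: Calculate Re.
Formula: Re = \frac{V D}{\nu}
Re = 3.13·0.46/9.150e-05 = 15736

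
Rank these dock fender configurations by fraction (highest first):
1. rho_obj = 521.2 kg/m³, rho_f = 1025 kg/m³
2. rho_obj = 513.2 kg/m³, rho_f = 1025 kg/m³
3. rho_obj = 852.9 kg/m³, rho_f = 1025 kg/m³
Case 1: fraction = 0.5085
Case 2: fraction = 0.5007
Case 3: fraction = 0.8321
Ranking (highest first): 3, 1, 2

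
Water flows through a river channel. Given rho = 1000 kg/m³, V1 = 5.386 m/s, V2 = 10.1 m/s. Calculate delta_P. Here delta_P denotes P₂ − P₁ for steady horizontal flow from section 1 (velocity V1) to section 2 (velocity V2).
Formula: \Delta P = \frac{1}{2} \rho (V_1^2 - V_2^2)
delta_P = 0.5·1000·(5.386² − 10.1²)/1000 = -36.5 kPa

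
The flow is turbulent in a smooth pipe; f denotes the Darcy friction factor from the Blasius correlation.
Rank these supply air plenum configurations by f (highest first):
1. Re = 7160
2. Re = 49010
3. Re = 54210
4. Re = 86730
Case 1: f = 0.03435
Case 2: f = 0.02124
Case 3: f = 0.02071
Case 4: f = 0.01841
Ranking (highest first): 1, 2, 3, 4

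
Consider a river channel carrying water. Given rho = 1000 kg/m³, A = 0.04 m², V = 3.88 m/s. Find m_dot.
Formula: \dot{m} = \rho A V
m_dot = 1000·0.04·3.88 = 155.2 kg/s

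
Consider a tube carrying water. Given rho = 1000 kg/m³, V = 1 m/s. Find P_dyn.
Formula: P_{dyn} = \frac{1}{2} \rho V^2
P_dyn = 0.5·1000·1²/1000 = 0.5 kPa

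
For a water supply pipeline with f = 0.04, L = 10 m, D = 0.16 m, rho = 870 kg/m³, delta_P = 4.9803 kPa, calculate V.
Formula: \Delta P = f \frac{L}{D} \frac{\rho V^2}{2}
Substituting knowns: 4.9803 = 0.04·(10/0.16)·0.5·870·V²/1000
Solving for V: V = √((4.9803·1000)/(0.04·(10/0.16)·0.5·870)) = 2.14 m/s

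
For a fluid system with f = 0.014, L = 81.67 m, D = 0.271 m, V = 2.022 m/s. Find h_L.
Formula: h_L = f \frac{L}{D} \frac{V^2}{2g}
h_L = 0.014·(81.67/0.271)·2.022²/(2·9.81) = 0.8792 m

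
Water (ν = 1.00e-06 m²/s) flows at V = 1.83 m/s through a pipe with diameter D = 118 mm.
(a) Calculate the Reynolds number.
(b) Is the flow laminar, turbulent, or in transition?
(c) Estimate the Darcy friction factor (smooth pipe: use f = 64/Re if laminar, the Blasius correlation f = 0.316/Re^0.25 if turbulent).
(a) Re = V·D/ν = 1.83·0.118/1.00e-06 = 215940
(b) Flow regime: turbulent (Re > 4000)
(c) Friction factor: f = 0.316/Re^0.25 = 0.316/215940^0.25 = 0.01466 (Blasius is strictly valid for Re ≲ 1e5; used here as the smooth-pipe estimate the problem specifies)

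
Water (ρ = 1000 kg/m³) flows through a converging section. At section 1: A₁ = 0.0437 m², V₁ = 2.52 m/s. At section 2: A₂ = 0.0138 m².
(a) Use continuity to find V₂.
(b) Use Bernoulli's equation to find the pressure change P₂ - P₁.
(a) Continuity: A₁V₁=A₂V₂ -> V₂=A₁V₁/A₂=0.0437*2.52/0.0138=7.98 m/s
(b) Bernoulli: P₂-P₁=0.5*rho*(V₁^2-V₂^2)/1000=0.5*1000*(2.52^2-7.98^2)/1000=-28.67 kPa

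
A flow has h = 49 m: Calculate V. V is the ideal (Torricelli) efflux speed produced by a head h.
Formula: V = \sqrt{2 g h}
V = √(2·9.81·49) = 31.01 m/s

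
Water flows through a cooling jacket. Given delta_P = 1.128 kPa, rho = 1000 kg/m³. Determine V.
Formula: V = \sqrt{\frac{2 \Delta P}{\rho}}
V = √(2·(1.128·1000)/1000) = 1.502 m/s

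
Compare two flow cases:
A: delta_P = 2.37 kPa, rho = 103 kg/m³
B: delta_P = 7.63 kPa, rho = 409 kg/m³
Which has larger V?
V(A) = 6.784 m/s, V(B) = 6.108 m/s. Answer: A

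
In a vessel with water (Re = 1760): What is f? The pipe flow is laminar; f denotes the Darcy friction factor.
Formula: f = \frac{64}{Re}
f = 64/1760 = 0.03636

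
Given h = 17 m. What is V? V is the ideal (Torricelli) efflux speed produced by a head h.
Formula: V = \sqrt{2 g h}
V = √(2·9.81·17) = 18.26 m/s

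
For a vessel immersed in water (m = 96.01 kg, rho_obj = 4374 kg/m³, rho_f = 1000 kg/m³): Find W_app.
Formula: W_{app} = mg\left(1 - \frac{\rho_f}{\rho_{obj}}\right)
W_app = 96.01·9.81·(1 − 1000/4374) = 726.5 N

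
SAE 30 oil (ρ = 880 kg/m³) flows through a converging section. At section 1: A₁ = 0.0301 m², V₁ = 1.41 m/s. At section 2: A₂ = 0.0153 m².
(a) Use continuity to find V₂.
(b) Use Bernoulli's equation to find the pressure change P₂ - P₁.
(a) Continuity: A₁V₁=A₂V₂ -> V₂=A₁V₁/A₂=0.0301*1.41/0.0153=2.77 m/s
(b) Bernoulli: P₂-P₁=0.5*rho*(V₁^2-V₂^2)/1000=0.5*880*(1.41^2-2.77^2)/1000=-2.501 kPa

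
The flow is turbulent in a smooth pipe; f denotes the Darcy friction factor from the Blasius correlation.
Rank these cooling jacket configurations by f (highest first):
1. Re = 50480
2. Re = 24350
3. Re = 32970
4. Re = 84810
Case 1: f = 0.02108
Case 2: f = 0.0253
Case 3: f = 0.02345
Case 4: f = 0.01852
Ranking (highest first): 2, 3, 1, 4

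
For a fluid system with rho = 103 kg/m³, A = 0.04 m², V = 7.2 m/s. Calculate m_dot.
Formula: \dot{m} = \rho A V
m_dot = 103·0.04·7.2 = 29.66 kg/s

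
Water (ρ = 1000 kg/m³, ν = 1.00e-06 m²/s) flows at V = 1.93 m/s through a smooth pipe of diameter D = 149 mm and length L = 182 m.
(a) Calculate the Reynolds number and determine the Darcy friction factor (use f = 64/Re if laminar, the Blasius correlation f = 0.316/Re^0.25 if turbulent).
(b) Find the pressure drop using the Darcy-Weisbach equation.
(a) Re = V·D/ν = 1.93·0.149/1.00e-06 = 287570 → turbulent (Re > 4000); f = 0.316/Re^0.25 = 0.316/287570^0.25 = 0.013646 (Blasius is strictly valid for Re ≲ 1e5; used here as the smooth-pipe estimate the problem specifies)
(b) Darcy-Weisbach: ΔP = f·(L/D)·½ρV²/1000 = 0.013646·(182/0.149)·½·1000·1.93²/1000 = 31.04 kPa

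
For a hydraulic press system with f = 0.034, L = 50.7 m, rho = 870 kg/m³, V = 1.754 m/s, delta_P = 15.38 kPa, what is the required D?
Formula: \Delta P = f \frac{L}{D} \frac{\rho V^2}{2}
Substituting knowns: 15.38 = 0.034·(50.7/D)·0.5·870·1.754²/1000
Solving for D: D = 0.034·50.7·0.5·870·1.754²/(15.38·1000) = 0.15 m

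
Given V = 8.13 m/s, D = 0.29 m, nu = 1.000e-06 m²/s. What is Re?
Formula: Re = \frac{V D}{\nu}
Re = 8.13·0.29/1.000e-06 = 2.358e+06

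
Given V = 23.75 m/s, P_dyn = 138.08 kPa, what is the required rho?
Formula: P_{dyn} = \frac{1}{2} \rho V^2
Substituting knowns: 138.08 = 0.5·rho·23.75²/1000
Solving for rho: rho = 2·(138.08·1000)/23.75² = 489.6 kg/m³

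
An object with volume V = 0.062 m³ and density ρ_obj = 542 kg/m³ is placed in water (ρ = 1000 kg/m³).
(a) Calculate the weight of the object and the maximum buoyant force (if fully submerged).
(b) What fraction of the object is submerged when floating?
(a) W=rho_obj*g*V=542*9.81*0.062=329.7 N; F_B(max)=rho*g*V=1000*9.81*0.062=608.2 N
(b) Floating fraction=rho_obj/rho=542/1000=0.542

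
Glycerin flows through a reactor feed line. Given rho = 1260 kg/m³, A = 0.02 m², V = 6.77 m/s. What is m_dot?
Formula: \dot{m} = \rho A V
m_dot = 1260·0.02·6.77 = 170.6 kg/s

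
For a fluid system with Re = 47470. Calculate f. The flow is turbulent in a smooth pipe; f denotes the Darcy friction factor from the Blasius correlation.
Formula: f = \frac{0.316}{Re^{0.25}}
f = 0.316/47470^0.25 = 0.02141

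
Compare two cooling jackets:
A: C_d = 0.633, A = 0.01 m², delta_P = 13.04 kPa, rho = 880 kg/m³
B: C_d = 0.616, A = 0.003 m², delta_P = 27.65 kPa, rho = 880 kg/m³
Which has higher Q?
Q(A) = 34.46 L/s, Q(B) = 14.65 L/s. Answer: A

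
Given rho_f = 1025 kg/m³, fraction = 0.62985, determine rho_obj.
Formula: f_{sub} = \frac{\rho_{obj}}{\rho_f}
Substituting knowns: 0.62985 = rho_obj/1025
Solving for rho_obj: rho_obj = 0.62985·1025 = 645.6 kg/m³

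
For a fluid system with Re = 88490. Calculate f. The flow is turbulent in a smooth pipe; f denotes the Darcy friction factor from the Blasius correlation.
Formula: f = \frac{0.316}{Re^{0.25}}
f = 0.316/88490^0.25 = 0.01832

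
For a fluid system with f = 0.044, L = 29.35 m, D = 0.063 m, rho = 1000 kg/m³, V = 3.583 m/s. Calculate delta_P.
Formula: \Delta P = f \frac{L}{D} \frac{\rho V^2}{2}
delta_P = 0.044·(29.35/0.063)·0.5·1000·3.583²/1000 = 131.6 kPa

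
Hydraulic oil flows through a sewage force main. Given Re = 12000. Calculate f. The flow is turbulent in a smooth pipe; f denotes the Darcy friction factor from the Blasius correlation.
Formula: f = \frac{0.316}{Re^{0.25}}
f = 0.316/12000^0.25 = 0.03019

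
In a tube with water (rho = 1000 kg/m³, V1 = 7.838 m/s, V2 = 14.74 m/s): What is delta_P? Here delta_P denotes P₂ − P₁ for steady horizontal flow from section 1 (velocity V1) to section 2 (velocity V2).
Formula: \Delta P = \frac{1}{2} \rho (V_1^2 - V_2^2)
delta_P = 0.5·1000·(7.838² − 14.74²)/1000 = -77.92 kPa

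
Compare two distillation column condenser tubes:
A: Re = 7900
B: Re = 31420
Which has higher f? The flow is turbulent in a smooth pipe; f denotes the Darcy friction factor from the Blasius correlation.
f(A) = 0.03352, f(B) = 0.02373. Answer: A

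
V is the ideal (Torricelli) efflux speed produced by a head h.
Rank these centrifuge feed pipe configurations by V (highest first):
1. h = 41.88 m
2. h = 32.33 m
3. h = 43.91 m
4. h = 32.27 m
Case 1: V = 28.67 m/s
Case 2: V = 25.19 m/s
Case 3: V = 29.35 m/s
Case 4: V = 25.16 m/s
Ranking (highest first): 3, 1, 2, 4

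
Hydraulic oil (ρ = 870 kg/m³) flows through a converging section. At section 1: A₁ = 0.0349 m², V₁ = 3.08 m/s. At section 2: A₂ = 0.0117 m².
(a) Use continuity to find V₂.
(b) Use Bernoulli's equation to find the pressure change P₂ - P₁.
(a) Continuity: A₁V₁=A₂V₂ -> V₂=A₁V₁/A₂=0.0349*3.08/0.0117=9.19 m/s
(b) Bernoulli: P₂-P₁=0.5*rho*(V₁^2-V₂^2)/1000=0.5*870*(3.08^2-9.19^2)/1000=-32.61 kPa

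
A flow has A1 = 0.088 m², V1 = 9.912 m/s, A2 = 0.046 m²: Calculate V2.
Formula: V_2 = \frac{A_1 V_1}{A_2}
V2 = 0.088·9.912/0.046 = 18.96 m/s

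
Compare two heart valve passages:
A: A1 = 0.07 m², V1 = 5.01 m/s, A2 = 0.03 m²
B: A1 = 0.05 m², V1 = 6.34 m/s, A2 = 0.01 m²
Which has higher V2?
V2(A) = 11.69 m/s, V2(B) = 31.7 m/s. Answer: B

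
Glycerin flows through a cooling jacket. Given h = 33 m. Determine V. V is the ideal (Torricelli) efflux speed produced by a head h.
Formula: V = \sqrt{2 g h}
V = √(2·9.81·33) = 25.45 m/s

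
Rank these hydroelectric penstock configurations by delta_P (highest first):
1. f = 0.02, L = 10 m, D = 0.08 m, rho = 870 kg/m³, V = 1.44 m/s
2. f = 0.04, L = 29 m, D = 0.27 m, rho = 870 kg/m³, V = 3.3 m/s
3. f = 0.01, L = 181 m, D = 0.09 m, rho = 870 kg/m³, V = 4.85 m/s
Case 1: delta_P = 2.255 kPa
Case 2: delta_P = 20.35 kPa
Case 3: delta_P = 205.8 kPa
Ranking (highest first): 3, 2, 1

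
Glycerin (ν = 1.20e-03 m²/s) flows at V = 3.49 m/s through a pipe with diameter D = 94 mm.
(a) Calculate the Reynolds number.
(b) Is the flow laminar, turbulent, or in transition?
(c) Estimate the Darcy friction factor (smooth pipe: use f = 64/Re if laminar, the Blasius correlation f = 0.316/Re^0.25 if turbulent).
(a) Re = V·D/ν = 3.49·0.094/1.20e-03 = 273.38
(b) Flow regime: laminar (Re < 2300)
(c) Friction factor: f = 64/Re = 64/273.38 = 0.2341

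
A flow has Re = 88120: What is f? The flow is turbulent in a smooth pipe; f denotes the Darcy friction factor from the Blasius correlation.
Formula: f = \frac{0.316}{Re^{0.25}}
f = 0.316/88120^0.25 = 0.01834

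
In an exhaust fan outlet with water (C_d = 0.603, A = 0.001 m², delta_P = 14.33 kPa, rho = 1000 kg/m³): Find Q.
Formula: Q = C_d A \sqrt{\frac{2 \Delta P}{\rho}}
Q = 0.603·0.001·√(2·(14.33·1000)/1000)·1000 = 3.228 L/s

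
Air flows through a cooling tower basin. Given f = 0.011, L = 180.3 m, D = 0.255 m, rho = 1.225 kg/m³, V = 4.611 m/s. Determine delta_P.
Formula: \Delta P = f \frac{L}{D} \frac{\rho V^2}{2}
delta_P = 0.011·(180.3/0.255)·0.5·1.225·4.611²/1000 = 0.1013 kPa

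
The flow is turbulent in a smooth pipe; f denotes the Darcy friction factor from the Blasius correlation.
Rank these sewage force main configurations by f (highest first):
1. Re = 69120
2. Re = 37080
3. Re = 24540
Case 1: f = 0.01949
Case 2: f = 0.02277
Case 3: f = 0.02525
Ranking (highest first): 3, 2, 1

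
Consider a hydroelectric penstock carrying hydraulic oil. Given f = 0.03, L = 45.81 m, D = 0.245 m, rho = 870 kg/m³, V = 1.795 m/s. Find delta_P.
Formula: \Delta P = f \frac{L}{D} \frac{\rho V^2}{2}
delta_P = 0.03·(45.81/0.245)·0.5·870·1.795²/1000 = 7.862 kPa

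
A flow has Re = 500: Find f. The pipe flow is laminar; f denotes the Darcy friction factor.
Formula: f = \frac{64}{Re}
f = 64/500 = 0.128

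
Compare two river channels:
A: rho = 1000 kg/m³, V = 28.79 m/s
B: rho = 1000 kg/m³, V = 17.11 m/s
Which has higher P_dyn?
P_dyn(A) = 414.4 kPa, P_dyn(B) = 146.4 kPa. Answer: A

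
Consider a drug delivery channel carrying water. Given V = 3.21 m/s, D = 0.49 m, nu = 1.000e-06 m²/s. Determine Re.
Formula: Re = \frac{V D}{\nu}
Re = 3.21·0.49/1.000e-06 = 1.573e+06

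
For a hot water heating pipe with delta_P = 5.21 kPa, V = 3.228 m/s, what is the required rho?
Formula: V = \sqrt{\frac{2 \Delta P}{\rho}}
Substituting knowns: 3.228 = √(2·(5.21·1000)/rho)
Solving for rho: rho = 2·(5.21·1000)/3.228² = 1000 kg/m³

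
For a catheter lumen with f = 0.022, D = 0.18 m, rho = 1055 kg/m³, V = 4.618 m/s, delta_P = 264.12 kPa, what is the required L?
Formula: \Delta P = f \frac{L}{D} \frac{\rho V^2}{2}
Substituting knowns: 264.12 = 0.022·(L/0.18)·0.5·1055·4.618²/1000
Solving for L: L = (264.12·1000)·0.18/(0.022·0.5·1055·4.618²) = 192.1 m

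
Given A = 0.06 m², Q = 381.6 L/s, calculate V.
Formula: Q = A V
Substituting knowns: 381.6 = 0.06·V·1000
Solving for V: V = (381.6/1000)/0.06 = 6.36 m/s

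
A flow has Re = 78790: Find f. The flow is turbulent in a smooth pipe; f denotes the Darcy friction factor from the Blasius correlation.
Formula: f = \frac{0.316}{Re^{0.25}}
f = 0.316/78790^0.25 = 0.01886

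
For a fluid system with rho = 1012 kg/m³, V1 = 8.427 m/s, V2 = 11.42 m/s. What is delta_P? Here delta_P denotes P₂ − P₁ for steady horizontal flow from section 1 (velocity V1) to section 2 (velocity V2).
Formula: \Delta P = \frac{1}{2} \rho (V_1^2 - V_2^2)
delta_P = 0.5·1012·(8.427² − 11.42²)/1000 = -30.06 kPa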